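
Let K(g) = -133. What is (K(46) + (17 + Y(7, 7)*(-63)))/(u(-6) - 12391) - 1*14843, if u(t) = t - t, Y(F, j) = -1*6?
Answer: -183919875/12391 ≈ -14843.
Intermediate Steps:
Y(F, j) = -6
u(t) = 0
(K(46) + (17 + Y(7, 7)*(-63)))/(u(-6) - 12391) - 1*14843 = (-133 + (17 - 6*(-63)))/(0 - 12391) - 1*14843 = (-133 + (17 + 378))/(-12391) - 14843 = (-133 + 395)*(-1/12391) - 14843 = 262*(-1/12391) - 14843 = -262/12391 - 14843 = -183919875/12391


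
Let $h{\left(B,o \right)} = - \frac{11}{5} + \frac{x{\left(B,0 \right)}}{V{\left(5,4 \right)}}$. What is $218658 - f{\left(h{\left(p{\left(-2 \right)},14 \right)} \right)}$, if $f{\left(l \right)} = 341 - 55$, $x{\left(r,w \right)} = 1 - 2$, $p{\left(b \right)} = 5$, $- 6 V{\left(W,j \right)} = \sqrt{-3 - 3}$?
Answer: $218372$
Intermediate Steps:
$V{\left(W,j \right)} = - \frac{i \sqrt{6}}{6}$ ($V{\left(W,j \right)} = - \frac{\sqrt{-3 - 3}}{6} = - \frac{\sqrt{-6}}{6} = - \frac{i \sqrt{6}}{6}$)
$x{\left(r,w \right)} = -1$
$h{\left(B,o \right)} = - \frac{11}{5} - i \sqrt{6}$ ($h{\left(B,o \right)} = - \frac{11}{5} - \frac{1}{\left(- \frac{1}{6}\right) i \sqrt{6}} = \left(-11\right) \frac{1}{5} - i \sqrt{6} = - \frac{11}{5} - i \sqrt{6}$)
$f{\left(l \right)} = 286$ ($f{\left(l \right)} = 341 - 55 = 286$)
$218658 - f{\left(h{\left(p{\left(-2 \right)},14 \right)} \right)} = 218658 - 286 = 218372$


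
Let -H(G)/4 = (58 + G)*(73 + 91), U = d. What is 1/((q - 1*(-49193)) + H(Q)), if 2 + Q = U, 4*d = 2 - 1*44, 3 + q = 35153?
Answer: 1/54495 ≈ 1.8350e-5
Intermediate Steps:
q = 35150 (q = -3 + 35153 = 35150)
d = -21/2 (d = (2 - 1*44)/4 = (2 - 44)/4 = (1/4)*(-42) = -21/2 ≈ -10.500)
U = -21/2 ≈ -10.500
Q = -25/2 (Q = -2 - 21/2 = -25/2 ≈ -12.500)
H(G) = -38048 - 656*G (H(G) = -4*(58 + G)*(73 + 91) = -4*(58 + G)*164 = -4*(9512 + 164*G) = -38048 - 656*G)
1/((q - 1*(-49193)) + H(Q)) = 1/((35150 - 1*(-49193)) + (-38048 - 656*(-25/2))) = 1/((35150 + 49193) + (-38048 + 8200)) = 1/(84343 - 29848) = 1/54495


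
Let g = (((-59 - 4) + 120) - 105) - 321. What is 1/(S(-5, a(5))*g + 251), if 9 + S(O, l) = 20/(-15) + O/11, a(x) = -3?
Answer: 11/46549 ≈ 0.00023631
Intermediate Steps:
S(O, l) = -31/3 + O/11 (S(O, l) = -9 + (20/(-15) + O/11) = -9 + (20*(-1/15) + O*(1/11)) = -9 + (-4/3 + O/11) = -31/3 + O/11)
g = -369 (g = ((-63 + 120) - 105) - 321 = (57 - 105) - 321 = -48 - 321 = -369)
1/(S(-5, a(5))*g + 251) = 1/((-31/3 + (1/11)*(-5))*(-369) + 251) = 1/((-31/3 - 5/11)*(-369) + 251) = 1/(-356/33*(-369) + 251) = 1/(43788/11 + 251) = 1/(46549/11) = 11/46549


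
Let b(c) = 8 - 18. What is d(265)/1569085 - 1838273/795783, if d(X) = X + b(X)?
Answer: -576840733108/249730233711 ≈ -2.3099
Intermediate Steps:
b(c) = -10
d(X) = -10 + X (d(X) = X - 10 = -10 + X)
d(265)/1569085 - 1838273/795783 = (-10 + 265)/1569085 - 1838273/795783 = 255*(1/1569085) - 1838273*1/795783 = 51/313817 - 1838273/795783 = -576840733108/249730233711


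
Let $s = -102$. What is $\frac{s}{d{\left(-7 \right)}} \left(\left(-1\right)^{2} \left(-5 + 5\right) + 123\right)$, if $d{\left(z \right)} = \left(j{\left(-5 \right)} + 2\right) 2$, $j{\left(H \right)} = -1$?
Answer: $-6273$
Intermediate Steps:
$d{\left(z \right)} = 2$ ($d{\left(z \right)} = \left(-1 + 2\right) 2 = 1 \cdot 2 = 2$)
$\frac{s}{d{\left(-7 \right)}} \left(\left(-1\right)^{2} \left(-5 + 5\right) + 123\right) = - \frac{102}{2} \left(\left(-1\right)^{2} \left(-5 + 5\right) + 123\right) = \left(-102\right) \frac{1}{2} \left(1 \cdot 0 + 123\right) = - 51 \left(0 + 123\right) = \left(-51\right) 123 = -6273$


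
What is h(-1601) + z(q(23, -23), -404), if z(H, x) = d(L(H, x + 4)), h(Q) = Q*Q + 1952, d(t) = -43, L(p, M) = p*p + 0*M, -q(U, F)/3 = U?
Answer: 2565110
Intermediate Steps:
q(U, F) = -3*U
L(p, M) = p² (L(p, M) = p² + 0 = p²)
h(Q) = 1952 + Q² (h(Q) = Q² + 1952 = 1952 + Q²)
z(H, x) = -43
h(-1601) + z(q(23, -23), -404) = (1952 + (-1601)²) - 43 = (1952 + 2563201) - 43 = 2565153 - 43 = 2565110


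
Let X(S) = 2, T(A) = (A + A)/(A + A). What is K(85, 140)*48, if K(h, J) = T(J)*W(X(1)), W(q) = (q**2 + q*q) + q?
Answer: 480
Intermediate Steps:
T(A) = 1 (T(A) = (2*A)/((2*A)) = (2*A)*(1/(2*A)) = 1)
W(q) = q + 2*q**2 (W(q) = (q**2 + q**2) + q = 2*q**2 + q = q + 2*q**2)
K(h, J) = 10 (K(h, J) = 1*(2*(1 + 2*2)) = 1*(2*(1 + 4)) = 1*(2*5) = 1*10 = 10)
K(85, 140)*48 = 10*48 = 480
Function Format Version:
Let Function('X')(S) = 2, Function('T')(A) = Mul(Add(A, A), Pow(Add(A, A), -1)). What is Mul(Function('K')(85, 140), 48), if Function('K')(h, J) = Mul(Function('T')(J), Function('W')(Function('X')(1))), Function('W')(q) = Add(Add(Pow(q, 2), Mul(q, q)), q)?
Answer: 480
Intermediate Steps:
Function('T')(A) = 1 (Function('T')(A) = Mul(Mul(2, A), Pow(Mul(2, A), -1)) = Mul(Mul(2, A), Mul(Rational(1, 2), Pow(A, -1))) = 1)
Function('W')(q) = Add(q, Mul(2, Pow(q, 2))) (Function('W')(q) = Add(Add(Pow(q, 2), Pow(q, 2)), q) = Add(Mul(2, Pow(q, 2)), q) = Add(q, Mul(2, Pow(q, 2))))
Function('K')(h, J) = 10 (Function('K')(h, J) = Mul(1, Mul(2, Add(1, Mul(2, 2)))) = Mul(1, Mul(2, Add(1, 4))) = Mul(1, Mul(2, 5)) = Mul(1, 10) = 10)
Mul(Function('K')(85, 140), 48) = Mul(10, 48) = 480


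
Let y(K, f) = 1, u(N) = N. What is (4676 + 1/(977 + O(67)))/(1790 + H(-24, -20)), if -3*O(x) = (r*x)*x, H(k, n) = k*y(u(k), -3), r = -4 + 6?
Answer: 28275769/10679002 ≈ 2.6478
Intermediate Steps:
r = 2
H(k, n) = k (H(k, n) = k*1 = k)
O(x) = -2*x²/3 (O(x) = -2*x*x/3 = -2*x²/3)
(4676 + 1/(977 + O(67)))/(1790 + H(-24, -20)) = (4676 + 1/(977 - ⅔*67²))/(1790 - 24) = (4676 + 1/(977 - ⅔*4489))/1766 = (4676 + 1/(977 - 8978/3))*(1/1766) = (4676 + 1/(-6047/3))*(1/1766) = (4676 - 3/6047)*(1/1766) = (28275769/6047)*(1/1766) = 28275769/10679002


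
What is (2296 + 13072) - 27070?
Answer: -11702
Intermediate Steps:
(2296 + 13072) - 27070 = 15368 - 27070 = -11702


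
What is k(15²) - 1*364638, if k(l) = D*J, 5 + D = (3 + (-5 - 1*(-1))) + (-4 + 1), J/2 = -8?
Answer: -364494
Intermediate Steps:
J = -16 (J = 2*(-8) = -16)
D = -9 (D = -5 + ((3 + (-5 - 1*(-1))) + (-4 + 1)) = -5 + ((3 + (-5 + 1)) - 3) = -5 + ((3 - 4) - 3) = -5 + (-1 - 3) = -5 - 4 = -9)
k(l) = 144 (k(l) = -9*(-16) = 144)
k(15²) - 1*364638 = 144 - 1*364638 = 144 - 364638 = -364494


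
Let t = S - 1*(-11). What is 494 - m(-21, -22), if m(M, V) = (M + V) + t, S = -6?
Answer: 532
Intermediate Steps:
t = 5 (t = -6 - 1*(-11) = -6 + 11 = 5)
m(M, V) = 5 + M + V (m(M, V) = (M + V) + 5 = 5 + M + V)
494 - m(-21, -22) = 494 - (5 - 21 - 22) = 494 - 1*(-38) = 494 + 38 = 532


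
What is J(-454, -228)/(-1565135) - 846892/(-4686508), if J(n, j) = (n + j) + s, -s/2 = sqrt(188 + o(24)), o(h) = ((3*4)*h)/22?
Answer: 30197647929/166704947695 + 4*sqrt(6083)/17216485 ≈ 0.18116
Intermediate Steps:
o(h) = 6*h/11 (o(h) = (12*h)*(1/22) = 6*h/11)
s = -4*sqrt(6083)/11 (s = -2*sqrt(188 + (6/11)*24) = -2*sqrt(188 + 144/11) = -4*sqrt(6083)/11 ≈ -28.361)
J(n, j) = j + n - 4*sqrt(6083)/11 (J(n, j) = (n + j) - 4*sqrt(6083)/11 = (j + n) - 4*sqrt(6083)/11 = j + n - 4*sqrt(6083)/11)
J(-454, -228)/(-1565135) - 846892/(-4686508) = (-228 - 454 - 4*sqrt(6083)/11)/(-1565135) - 846892/(-4686508) = (-682 - 4*sqrt(6083)/11)*(-1/1565135) - 846892*(-1/4686508) = (62/142285 + 4*sqrt(6083)/17216485) + 211723/1171627 = 30197647929/166704947695 + 4*sqrt(6083)/17216485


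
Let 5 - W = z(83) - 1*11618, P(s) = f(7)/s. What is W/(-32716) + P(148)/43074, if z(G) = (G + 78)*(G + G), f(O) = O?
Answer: 24070282267/52140732408 ≈ 0.46164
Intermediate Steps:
z(G) = 2*G*(78 + G) (z(G) = (78 + G)*(2*G) = 2*G*(78 + G))
P(s) = 7/s
W = -15103 (W = 5 - (2*83*(78 + 83) - 1*11618) = 5 - (2*83*161 - 11618) = 5 - (26726 - 11618) = 5 - 1*15108 = 5 - 15108 = -15103)
W/(-32716) + P(148)/43074 = -15103/(-32716) + (7/148)/43074 = -15103*(-1/32716) + (7*(1/148))*(1/43074) = 15103/32716 + (7/148)*(1/43074) = 15103/32716 + 7/6374952 = 24070282267/52140732408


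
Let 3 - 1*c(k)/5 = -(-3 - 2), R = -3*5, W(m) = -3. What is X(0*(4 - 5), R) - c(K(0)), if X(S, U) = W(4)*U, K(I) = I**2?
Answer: 55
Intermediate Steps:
R = -15
c(k) = -10 (c(k) = 15 - (-5)*(-3 - 2) = 15 - (-5)*(-5) = 15 - 5*5 = 15 - 25 = -10)
X(S, U) = -3*U
X(0*(4 - 5), R) - c(K(0)) = -3*(-15) - 1*(-10) = 45 + 10 = 55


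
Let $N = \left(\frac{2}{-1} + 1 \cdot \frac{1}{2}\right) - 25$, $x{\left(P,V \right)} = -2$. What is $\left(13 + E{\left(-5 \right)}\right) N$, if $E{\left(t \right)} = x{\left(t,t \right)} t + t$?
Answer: $-477$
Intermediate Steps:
$N = - \frac{53}{2}$ ($N = \left(2 \left(-1\right) + 1 \cdot \frac{1}{2}\right) - 25 = \left(-2 + \frac{1}{2}\right) - 25 = - \frac{3}{2} - 25 = - \frac{53}{2} \approx -26.5$)
$E{\left(t \right)} = - t$ ($E{\left(t \right)} = - 2 t + t = - t$)
$\left(13 + E{\left(-5 \right)}\right) N = \left(13 - -5\right) \left(- \frac{53}{2}\right) = \left(13 + 5\right) \left(- \frac{53}{2}\right) = 18 \left(- \frac{53}{2}\right) = -477$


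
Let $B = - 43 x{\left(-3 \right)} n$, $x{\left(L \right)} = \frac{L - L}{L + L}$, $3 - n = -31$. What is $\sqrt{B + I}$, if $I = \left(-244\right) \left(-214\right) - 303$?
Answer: $\sqrt{51913} \approx 227.84$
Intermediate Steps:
$n = 34$ ($n = 3 - -31 = 3 + 31 = 34$)
$x{\left(L \right)} = 0$ ($x{\left(L \right)} = \frac{0}{2 L} = 0 \frac{1}{2 L} = 0$)
$I = 51913$ ($I = 52216 - 303 = 51913$)
$B = 0$ ($B = \left(-43\right) 0 \cdot 34 = 0 \cdot 34 = 0$)
$\sqrt{B + I} = \sqrt{0 + 51913} = \sqrt{51913}$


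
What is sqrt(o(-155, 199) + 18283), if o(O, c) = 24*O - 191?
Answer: 2*sqrt(3593) ≈ 119.88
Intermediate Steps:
o(O, c) = -191 + 24*O
sqrt(o(-155, 199) + 18283) = sqrt((-191 + 24*(-155)) + 18283) = sqrt((-191 - 3720) + 18283) = sqrt(-3911 + 18283) = sqrt(14372) = 2*sqrt(3593)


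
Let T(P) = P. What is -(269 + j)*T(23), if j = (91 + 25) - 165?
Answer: -5060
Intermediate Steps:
j = -49 (j = 116 - 165 = -49)
-(269 + j)*T(23) = -(269 - 49)*23 = -220*23 = -1*5060 = -5060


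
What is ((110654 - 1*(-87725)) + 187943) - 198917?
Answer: 187405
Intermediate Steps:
((110654 - 1*(-87725)) + 187943) - 198917 = ((110654 + 87725) + 187943) - 198917 = (198379 + 187943) - 198917 = 386322 - 198917 = 187405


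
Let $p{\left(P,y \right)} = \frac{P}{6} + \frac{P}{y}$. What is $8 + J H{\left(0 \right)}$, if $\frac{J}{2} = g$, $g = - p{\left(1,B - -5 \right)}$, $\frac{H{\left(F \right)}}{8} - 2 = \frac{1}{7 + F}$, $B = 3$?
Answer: $-2$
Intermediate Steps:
$H{\left(F \right)} = 16 + \frac{8}{7 + F}$
$p{\left(P,y \right)} = \frac{P}{6} + \frac{P}{y}$ ($p{\left(P,y \right)} = P \frac{1}{6} + \frac{P}{y} = \frac{P}{6} + \frac{P}{y}$)
$g = - \frac{7}{24}$ ($g = - (\frac{1}{6} \cdot 1 + 1 \frac{1}{3 - -5}) = - (\frac{1}{6} + 1 \frac{1}{3 + 5}) = - (\frac{1}{6} + 1 \cdot \frac{1}{8}) = - (\frac{1}{6} + \frac{1}{8}) = \left(-1\right) \frac{7}{24} = - \frac{7}{24} \approx -0.29167$)
$J = - \frac{7}{12}$ ($J = 2 \left(- \frac{7}{24}\right) = - \frac{7}{12} \approx -0.58333$)
$8 + J H{\left(0 \right)} = 8 - \frac{7 \frac{8 \left(15 + 2 \cdot 0\right)}{7 + 0}}{12} = 8 - \frac{7 \frac{8 \left(15 + 0\right)}{7}}{12} = 8 - \frac{7 \cdot 8 \cdot \frac{1}{7} \cdot 15}{12} = 8 - 10 = -2$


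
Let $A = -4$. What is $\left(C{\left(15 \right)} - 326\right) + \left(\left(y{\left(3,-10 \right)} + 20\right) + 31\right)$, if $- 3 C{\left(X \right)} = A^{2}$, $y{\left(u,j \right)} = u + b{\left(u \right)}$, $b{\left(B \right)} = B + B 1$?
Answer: $- \frac{814}{3} \approx -271.33$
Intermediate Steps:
$b{\left(B \right)} = 2 B$ ($b{\left(B \right)} = B + B = 2 B$)
$y{\left(u,j \right)} = 3 u$ ($y{\left(u,j \right)} = u + 2 u = 3 u$)
$C{\left(X \right)} = - \frac{16}{3}$ ($C{\left(X \right)} = - \frac{\left(-4\right)^{2}}{3} = \left(- \frac{1}{3}\right) 16 = - \frac{16}{3}$)
$\left(C{\left(15 \right)} - 326\right) + \left(\left(y{\left(3,-10 \right)} + 20\right) + 31\right) = \left(- \frac{16}{3} - 326\right) + \left(\left(3 \cdot 3 + 20\right) + 31\right) = - \frac{994}{3} + \left(\left(9 + 20\right) + 31\right) = - \frac{994}{3} + \left(29 + 31\right) = - \frac{994}{3} + 60 = - \frac{814}{3}$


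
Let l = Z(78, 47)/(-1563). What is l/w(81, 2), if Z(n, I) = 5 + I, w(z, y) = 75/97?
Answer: -5044/117225 ≈ -0.043028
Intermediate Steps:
w(z, y) = 75/97 (w(z, y) = 75*(1/97) = 75/97)
l = -52/1563 (l = (5 + 47)/(-1563) = 52*(-1/1563) = -52/1563 ≈ -0.033269)
l/w(81, 2) = -52/(1563*75/97) = -52/1563*97/75 = -5044/117225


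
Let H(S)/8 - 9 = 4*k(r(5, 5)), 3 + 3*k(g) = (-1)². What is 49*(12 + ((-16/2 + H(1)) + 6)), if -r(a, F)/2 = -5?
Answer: 8918/3 ≈ 2972.7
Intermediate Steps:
r(a, F) = 10 (r(a, F) = -2*(-5) = 10)
k(g) = -⅔ (k(g) = -1 + (⅓)*(-1)² = -1 + (⅓)*1 = -1 + ⅓ = -⅔)
H(S) = 152/3 (H(S) = 72 + 8*(4*(-⅔)) = 72 + 8*(-8/3) = 72 - 64/3 = 152/3)
49*(12 + ((-16/2 + H(1)) + 6)) = 49*(12 + ((-16/2 + 152/3) + 6)) = 49*(12 + ((-16*½ + 152/3) + 6)) = 49*(12 + ((-8 + 152/3) + 6)) = 49*(12 + (128/3 + 6)) = 49*(12 + 146/3) = 49*(182/3) = 8918/3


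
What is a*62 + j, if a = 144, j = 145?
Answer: 9073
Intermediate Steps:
a*62 + j = 144*62 + 145 = 8928 + 145 = 9073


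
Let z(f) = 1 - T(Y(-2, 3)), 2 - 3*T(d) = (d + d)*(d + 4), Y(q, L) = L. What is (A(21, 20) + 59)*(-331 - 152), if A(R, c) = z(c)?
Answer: -35420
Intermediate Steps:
T(d) = ⅔ - 2*d*(4 + d)/3 (T(d) = ⅔ - (d + d)*(d + 4)/3 = ⅔ - 2*d*(4 + d)/3)
z(f) = 43/3 (z(f) = 1 - (⅔ - 8/3*3 - ⅔*3²) = 1 - (⅔ - 8 - ⅔*9) = 1 - (⅔ - 8 - 6) = 1 - 1*(-40/3) = 1 + 40/3 = 43/3)
A(R, c) = 43/3
(A(21, 20) + 59)*(-331 - 152) = (43/3 + 59)*(-331 - 152) = (220/3)*(-483) = -35420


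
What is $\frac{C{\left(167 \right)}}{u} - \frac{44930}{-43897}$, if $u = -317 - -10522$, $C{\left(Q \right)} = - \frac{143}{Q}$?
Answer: $\frac{5889615483}{5754677215} \approx 1.0234$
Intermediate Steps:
$u = 10205$ ($u = -317 + 10522 = 10205$)
$\frac{C{\left(167 \right)}}{u} - \frac{44930}{-43897} = \frac{\left(-143\right) \frac{1}{167}}{10205} - \frac{44930}{-43897} = \left(-143\right) \frac{1}{167} \cdot \frac{1}{10205} - - \frac{44930}{43897} = \left(- \frac{143}{167}\right) \frac{1}{10205} + \frac{44930}{43897} = - \frac{11}{131095} + \frac{44930}{43897} = \frac{5889615483}{5754677215}$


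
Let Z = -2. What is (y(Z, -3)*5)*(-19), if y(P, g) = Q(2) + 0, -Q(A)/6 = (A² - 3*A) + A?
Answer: 0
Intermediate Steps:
Q(A) = -6*A² + 12*A (Q(A) = -6*((A² - 3*A) + A) = -6*(A² - 2*A) = -6*A² + 12*A)
y(P, g) = 0 (y(P, g) = 6*2*(2 - 1*2) + 0 = 6*2*(2 - 2) + 0 = 6*2*0 + 0 = 0 + 0 = 0)
(y(Z, -3)*5)*(-19) = (0*5)*(-19) = 0*(-19) = 0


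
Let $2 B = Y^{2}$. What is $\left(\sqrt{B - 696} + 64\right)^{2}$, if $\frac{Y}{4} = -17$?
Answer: $5712 + 512 \sqrt{101} \approx 10858.0$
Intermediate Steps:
$Y = -68$ ($Y = 4 \left(-17\right) = -68$)
$B = 2312$ ($B = \frac{\left(-68\right)^{2}}{2} = \frac{1}{2} \cdot 4624 = 2312$)
$\left(\sqrt{B - 696} + 64\right)^{2} = \left(\sqrt{2312 - 696} + 64\right)^{2} = \left(\sqrt{1616} + 64\right)^{2} = \left(4 \sqrt{101} + 64\right)^{2} = \left(64 + 4 \sqrt{101}\right)^{2}$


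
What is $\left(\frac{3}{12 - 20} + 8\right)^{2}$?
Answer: $\frac{3721}{64} \approx 58.141$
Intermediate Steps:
$\left(\frac{3}{12 - 20} + 8\right)^{2} = \left(\frac{3}{-8} + 8\right)^{2} = \left(3 \left(- \frac{1}{8}\right) + 8\right)^{2} = \left(- \frac{3}{8} + 8\right)^{2} = \left(\frac{61}{8}\right)^{2} = \frac{3721}{64}$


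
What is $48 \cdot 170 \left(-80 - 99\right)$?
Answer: $-1460640$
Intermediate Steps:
$48 \cdot 170 \left(-80 - 99\right) = 8160 \left(-80 - 99\right) = 8160 \left(-179\right) = -1460640$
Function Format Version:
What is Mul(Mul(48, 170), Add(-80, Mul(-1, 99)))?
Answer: -1460640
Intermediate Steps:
Mul(Mul(48, 170), Add(-80, Mul(-1, 99))) = Mul(8160, Add(-80, -99)) = Mul(8160, -179) = -1460640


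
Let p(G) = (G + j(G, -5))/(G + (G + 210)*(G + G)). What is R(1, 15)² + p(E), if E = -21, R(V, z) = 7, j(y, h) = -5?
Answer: 390017/7959 ≈ 49.003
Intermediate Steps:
p(G) = (-5 + G)/(G + 2*G*(210 + G)) (p(G) = (G - 5)/(G + (G + 210)*(G + G)) = (-5 + G)/(G + (210 + G)*(2*G)) = (-5 + G)/(G + 2*G*(210 + G)))
R(1, 15)² + p(E) = 7² + (-5 - 21)/((-21)*(421 + 2*(-21))) = 49 - 1/21*(-26)/(421 - 42) = 49 - 1/21*(-26)/379 = 49 - 1/21*1/379*(-26) = 49 + 26/7959 = 390017/7959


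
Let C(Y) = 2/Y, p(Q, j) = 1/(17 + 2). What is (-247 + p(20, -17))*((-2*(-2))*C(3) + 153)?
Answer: -730388/19 ≈ -38442.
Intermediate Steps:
p(Q, j) = 1/19
(-247 + p(20, -17))*((-2*(-2))*C(3) + 153) = (-247 + 1/19)*((-2*(-2))*(2/3) + 153) = -4692*(4*(2*(⅓)) + 153)/19 = -4692*(4*(⅔) + 153)/19 = -4692*(8/3 + 153)/19 = -4692/19*467/3 = -730388/19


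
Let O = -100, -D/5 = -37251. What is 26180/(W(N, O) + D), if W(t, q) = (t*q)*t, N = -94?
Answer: -476/12679 ≈ -0.037542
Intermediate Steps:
D = 186255 (D = -5*(-37251) = 186255)
W(t, q) = q*t**2 (W(t, q) = (q*t)*t = q*t**2)
26180/(W(N, O) + D) = 26180/(-100*(-94)**2 + 186255) = 26180/(-100*8836 + 186255) = 26180/(-883600 + 186255) = 26180/(-697345) = 26180*(-1/697345) = -476/12679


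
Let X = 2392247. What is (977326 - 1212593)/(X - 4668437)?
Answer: 235267/2276190 ≈ 0.10336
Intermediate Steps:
(977326 - 1212593)/(X - 4668437) = (977326 - 1212593)/(2392247 - 4668437) = -235267/(-2276190) = -235267*(-1/2276190) = 235267/2276190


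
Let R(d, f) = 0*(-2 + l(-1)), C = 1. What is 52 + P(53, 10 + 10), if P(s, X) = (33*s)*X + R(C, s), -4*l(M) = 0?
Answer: 35032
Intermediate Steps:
l(M) = 0 (l(M) = -1/4*0 = 0)
R(d, f) = 0 (R(d, f) = 0*(-2 + 0) = 0*(-2) = 0)
P(s, X) = 33*X*s (P(s, X) = (33*s)*X + 0 = 33*X*s + 0 = 33*X*s)
52 + P(53, 10 + 10) = 52 + 33*(10 + 10)*53 = 52 + 33*20*53 = 52 + 34980 = 35032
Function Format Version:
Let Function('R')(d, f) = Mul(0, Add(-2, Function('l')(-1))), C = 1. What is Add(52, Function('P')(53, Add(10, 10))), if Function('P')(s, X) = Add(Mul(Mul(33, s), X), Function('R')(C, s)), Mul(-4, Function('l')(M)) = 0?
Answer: 35032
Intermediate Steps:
Function('l')(M) = 0 (Function('l')(M) = Mul(Rational(-1, 4), 0) = 0)
Function('R')(d, f) = 0 (Function('R')(d, f) = Mul(0, Add(-2, 0)) = Mul(0, -2) = 0)
Function('P')(s, X) = Mul(33, X, s) (Function('P')(s, X) = Add(Mul(Mul(33, s), X), 0) = Add(Mul(33, X, s), 0) = Mul(33, X, s))
Add(52, Function('P')(53, Add(10, 10))) = Add(52, Mul(33, Add(10, 10), 53)) = Add(52, Mul(33, 20, 53)) = Add(52, 34980) = 35032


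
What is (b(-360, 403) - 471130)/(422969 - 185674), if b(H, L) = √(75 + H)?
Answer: -94226/47459 + I*√285/237295 ≈ -1.9854 + 7.1143e-5*I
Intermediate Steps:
(b(-360, 403) - 471130)/(422969 - 185674) = (√(75 - 360) - 471130)/(422969 - 185674) = (√(-285) - 471130)/237295 = (I*√285 - 471130)*(1/237295) = (-471130 + I*√285)*(1/237295) = -94226/47459 + I*√285/237295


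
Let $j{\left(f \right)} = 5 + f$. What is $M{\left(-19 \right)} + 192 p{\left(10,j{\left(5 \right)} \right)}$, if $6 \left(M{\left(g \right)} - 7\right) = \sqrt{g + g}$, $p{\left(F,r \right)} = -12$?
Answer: $-2297 + \frac{i \sqrt{38}}{6} \approx -2297.0 + 1.0274 i$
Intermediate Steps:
$M{\left(g \right)} = 7 + \frac{\sqrt{2} \sqrt{g}}{6}$ ($M{\left(g \right)} = 7 + \frac{\sqrt{g + g}}{6} = 7 + \frac{\sqrt{2 g}}{6} = 7 + \frac{\sqrt{2} \sqrt{g}}{6}$)
$M{\left(-19 \right)} + 192 p{\left(10,j{\left(5 \right)} \right)} = \left(7 + \frac{\sqrt{2} \sqrt{-19}}{6}\right) + 192 \left(-12\right) = \left(7 + \frac{\sqrt{2} i \sqrt{19}}{6}\right) - 2304 = \left(7 + \frac{i \sqrt{38}}{6}\right) - 2304 = -2297 + \frac{i \sqrt{38}}{6}$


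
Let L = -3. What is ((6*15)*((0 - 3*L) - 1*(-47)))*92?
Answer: 463680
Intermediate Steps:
((6*15)*((0 - 3*L) - 1*(-47)))*92 = ((6*15)*((0 - 3*(-3)) - 1*(-47)))*92 = (90*((0 + 9) + 47))*92 = (90*(9 + 47))*92 = (90*56)*92 = 5040*92 = 463680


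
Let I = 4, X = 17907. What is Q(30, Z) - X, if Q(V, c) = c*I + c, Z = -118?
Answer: -18497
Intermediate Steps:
Q(V, c) = 5*c (Q(V, c) = c*4 + c = 4*c + c = 5*c)
Q(30, Z) - X = 5*(-118) - 1*17907 = -590 - 17907 = -18497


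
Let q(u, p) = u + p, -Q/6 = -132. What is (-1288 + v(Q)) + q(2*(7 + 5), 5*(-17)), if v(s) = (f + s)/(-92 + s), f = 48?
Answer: -6739/5 ≈ -1347.8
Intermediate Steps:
Q = 792 (Q = -6*(-132) = 792)
v(s) = (48 + s)/(-92 + s)
q(u, p) = p + u
(-1288 + v(Q)) + q(2*(7 + 5), 5*(-17)) = (-1288 + (48 + 792)/(-92 + 792)) + (5*(-17) + 2*(7 + 5)) = (-1288 + 840/700) + (-85 + 2*12) = (-1288 + (1/700)*840) + (-85 + 24) = (-1288 + 6/5) - 61 = -6434/5 - 61 = -6739/5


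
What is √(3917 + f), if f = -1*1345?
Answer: 2*√643 ≈ 50.715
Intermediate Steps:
f = -1345
√(3917 + f) = √(3917 - 1345) = √2572 = 2*√643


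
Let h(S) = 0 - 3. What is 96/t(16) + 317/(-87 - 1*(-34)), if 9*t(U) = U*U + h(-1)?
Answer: -34409/13409 ≈ -2.5661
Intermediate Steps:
h(S) = -3
t(U) = -⅓ + U²/9 (t(U) = (U*U - 3)/9 = (U² - 3)/9 = (-3 + U²)/9 = -⅓ + U²/9)
96/t(16) + 317/(-87 - 1*(-34)) = 96/(-⅓ + (⅑)*16²) + 317/(-87 - 1*(-34)) = 96/(-⅓ + (⅑)*256) + 317/(-87 + 34) = 96/(-⅓ + 256/9) + 317/(-53) = 96/(253/9) + 317*(-1/53) = 96*(9/253) - 317/53 = 864/253 - 317/53 = -34409/13409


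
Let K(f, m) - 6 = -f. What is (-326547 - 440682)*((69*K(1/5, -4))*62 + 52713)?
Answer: -297398675583/5 ≈ -5.9480e+10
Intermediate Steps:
K(f, m) = 6 - f
(-326547 - 440682)*((69*K(1/5, -4))*62 + 52713) = (-326547 - 440682)*((69*(6 - 1/5))*62 + 52713) = -767229*((69*(6 - 1*1/5))*62 + 52713) = -767229*((69*(6 - 1/5))*62 + 52713) = -767229*((69*(29/5))*62 + 52713) = -767229*((2001/5)*62 + 52713) = -767229*(124062/5 + 52713) = -767229*387627/5 = -297398675583/5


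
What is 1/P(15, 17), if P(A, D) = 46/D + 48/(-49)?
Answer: 833/1438 ≈ 0.57928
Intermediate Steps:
P(A, D) = -48/49 + 46/D (P(A, D) = 46/D + 48*(-1/49) = 46/D - 48/49 = -48/49 + 46/D)
1/P(15, 17) = 1/(-48/49 + 46/17) = 1/(1438/833) = 833/1438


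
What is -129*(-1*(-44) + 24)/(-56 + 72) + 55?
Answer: -1973/4 ≈ -493.25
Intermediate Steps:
-129*(-1*(-44) + 24)/(-56 + 72) + 55 = -129*(44 + 24)/16 + 55 = -8772/16 + 55 = -129*17/4 + 55 = -2193/4 + 55 = -1973/4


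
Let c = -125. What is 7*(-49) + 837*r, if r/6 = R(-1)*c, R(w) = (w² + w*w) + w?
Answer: -628093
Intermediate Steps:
R(w) = w + 2*w² (R(w) = (w² + w²) + w = 2*w² + w = w + 2*w²)
r = -750 (r = 6*(-(1 + 2*(-1))*(-125)) = 6*(-(1 - 2)*(-125)) = 6*(-1*(-1)*(-125)) = 6*(1*(-125)) = 6*(-125) = -750)
7*(-49) + 837*r = 7*(-49) + 837*(-750) = -343 - 627750 = -628093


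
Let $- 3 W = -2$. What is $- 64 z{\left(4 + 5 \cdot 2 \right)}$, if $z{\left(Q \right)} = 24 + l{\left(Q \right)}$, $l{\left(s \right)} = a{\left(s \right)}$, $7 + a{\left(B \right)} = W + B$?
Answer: $- \frac{6080}{3} \approx -2026.7$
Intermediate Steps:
$W = \frac{2}{3}$ ($W = \left(- \frac{1}{3}\right) \left(-2\right) = \frac{2}{3} \approx 0.66667$)
$a{\left(B \right)} = - \frac{19}{3} + B$ ($a{\left(B \right)} = -7 + \left(\frac{2}{3} + B\right) = - \frac{19}{3} + B$)
$l{\left(s \right)} = - \frac{19}{3} + s$
$z{\left(Q \right)} = \frac{53}{3} + Q$ ($z{\left(Q \right)} = 24 + \left(- \frac{19}{3} + Q\right) = \frac{53}{3} + Q$)
$- 64 z{\left(4 + 5 \cdot 2 \right)} = - 64 \left(\frac{53}{3} + \left(4 + 5 \cdot 2\right)\right) = - 64 \left(\frac{53}{3} + \left(4 + 10\right)\right) = - 64 \left(\frac{53}{3} + 14\right) = \left(-64\right) \frac{95}{3} = - \frac{6080}{3}$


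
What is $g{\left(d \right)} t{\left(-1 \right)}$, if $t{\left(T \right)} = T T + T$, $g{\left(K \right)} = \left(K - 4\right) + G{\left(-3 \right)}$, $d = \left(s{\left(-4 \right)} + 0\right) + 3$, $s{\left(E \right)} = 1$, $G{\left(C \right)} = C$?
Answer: $0$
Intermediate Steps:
$d = 4$ ($d = \left(1 + 0\right) + 3 = 1 + 3 = 4$)
$g{\left(K \right)} = -7 + K$ ($g{\left(K \right)} = \left(K - 4\right) - 3 = \left(-4 + K\right) - 3 = -7 + K$)
$t{\left(T \right)} = T + T^{2}$ ($t{\left(T \right)} = T^{2} + T = T + T^{2}$)
$g{\left(d \right)} t{\left(-1 \right)} = \left(-7 + 4\right) \left(- (1 - 1)\right) = - 3 \left(\left(-1\right) 0\right) = \left(-3\right) 0 = 0$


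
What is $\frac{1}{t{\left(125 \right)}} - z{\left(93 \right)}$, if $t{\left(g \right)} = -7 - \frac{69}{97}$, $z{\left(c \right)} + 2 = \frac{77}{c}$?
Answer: $\frac{72511}{69564} \approx 1.0424$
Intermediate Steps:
$z{\left(c \right)} = -2 + \frac{77}{c}$
$t{\left(g \right)} = - \frac{748}{97}$ ($t{\left(g \right)} = -7 - \frac{69}{97} = - \frac{748}{97}$)
$\frac{1}{t{\left(125 \right)}} - z{\left(93 \right)} = \frac{1}{- \frac{748}{97}} - \left(-2 + \frac{77}{93}\right) = - \frac{97}{748} - \left(-2 + 77 \cdot \frac{1}{93}\right) = - \frac{97}{748} - \left(-2 + \frac{77}{93}\right) = - \frac{97}{748} - - \frac{109}{93} = - \frac{97}{748} + \frac{109}{93} = \frac{72511}{69564}$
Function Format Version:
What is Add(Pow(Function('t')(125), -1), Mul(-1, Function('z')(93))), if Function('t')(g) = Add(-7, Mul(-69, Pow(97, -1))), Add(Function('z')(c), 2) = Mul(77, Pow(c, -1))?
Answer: Rational(72511, 69564) ≈ 1.0424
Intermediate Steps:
Function('z')(c) = Add(-2, Mul(77, Pow(c, -1)))
Function('t')(g) = Rational(-748, 97) (Function('t')(g) = Add(-7, Mul(-69, Rational(1, 97))) = Add(-7, Rational(-69, 97)) = Rational(-748, 97))
Add(Pow(Function('t')(125), -1), Mul(-1, Function('z')(93))) = Add(Pow(Rational(-748, 97), -1), Mul(-1, Add(-2, Mul(77, Pow(93, -1))))) = Add(Rational(-97, 748), Mul(-1, Add(-2, Mul(77, Rational(1, 93))))) = Add(Rational(-97, 748), Mul(-1, Add(-2, Rational(77, 93)))) = Add(Rational(-97, 748), Mul(-1, Rational(-109, 93))) = Add(Rational(-97, 748), Rational(109, 93)) = Rational(72511, 69564)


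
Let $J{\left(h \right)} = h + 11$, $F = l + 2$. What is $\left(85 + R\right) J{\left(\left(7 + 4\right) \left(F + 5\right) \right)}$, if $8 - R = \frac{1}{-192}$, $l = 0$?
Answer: $\frac{196427}{24} \approx 8184.5$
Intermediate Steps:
$F = 2$ ($F = 0 + 2 = 2$)
$R = \frac{1537}{192}$ ($R = 8 - \frac{1}{-192} = 8 - - \frac{1}{192} = 8 + \frac{1}{192} = \frac{1537}{192} \approx 8.0052$)
$J{\left(h \right)} = 11 + h$
$\left(85 + R\right) J{\left(\left(7 + 4\right) \left(F + 5\right) \right)} = \left(85 + \frac{1537}{192}\right) \left(11 + \left(7 + 4\right) \left(2 + 5\right)\right) = \frac{17857 \left(11 + 11 \cdot 7\right)}{192} = \frac{17857 \left(11 + 77\right)}{192} = \frac{17857}{192} \cdot 88 = \frac{196427}{24}$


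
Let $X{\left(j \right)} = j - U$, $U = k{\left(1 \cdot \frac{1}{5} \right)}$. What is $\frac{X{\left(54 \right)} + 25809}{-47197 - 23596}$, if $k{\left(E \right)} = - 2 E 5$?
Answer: $- \frac{25865}{70793} \approx -0.36536$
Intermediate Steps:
$k{\left(E \right)} = - 10 E$
$U = -2$ ($U = - 10 \cdot 1 \cdot \frac{1}{5} = \left(-10\right) \frac{1}{5} = -2$)
$X{\left(j \right)} = 2 + j$ ($X{\left(j \right)} = j - -2 = j + 2 = 2 + j$)
$\frac{X{\left(54 \right)} + 25809}{-47197 - 23596} = \frac{\left(2 + 54\right) + 25809}{-47197 - 23596} = \frac{56 + 25809}{-70793} = 25865 \left(- \frac{1}{70793}\right) = - \frac{25865}{70793}$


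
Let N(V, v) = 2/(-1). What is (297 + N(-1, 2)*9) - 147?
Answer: 132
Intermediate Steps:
N(V, v) = -2 (N(V, v) = 2*(-1) = -2)
(297 + N(-1, 2)*9) - 147 = (297 - 2*9) - 147 = (297 - 18) - 147 = 279 - 147 = 132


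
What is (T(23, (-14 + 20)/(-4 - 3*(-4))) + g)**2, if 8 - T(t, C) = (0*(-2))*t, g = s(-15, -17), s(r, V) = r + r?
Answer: 484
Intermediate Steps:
s(r, V) = 2*r
g = -30 (g = 2*(-15) = -30)
T(t, C) = 8 (T(t, C) = 8 - 0*(-2)*t = 8 - 0*t = 8 - 1*0 = 8 + 0 = 8)
(T(23, (-14 + 20)/(-4 - 3*(-4))) + g)**2 = (8 - 30)**2 = (-22)**2 = 484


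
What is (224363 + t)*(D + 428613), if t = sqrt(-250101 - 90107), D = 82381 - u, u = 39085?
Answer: 105878918967 + 1887636*I*sqrt(21263) ≈ 1.0588e+11 + 2.7525e+8*I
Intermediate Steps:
D = 43296 (D = 82381 - 1*39085 = 82381 - 39085 = 43296)
t = 4*I*sqrt(21263) (t = sqrt(-340208) = 4*I*sqrt(21263) ≈ 583.27*I)
(224363 + t)*(D + 428613) = (224363 + 4*I*sqrt(21263))*(43296 + 428613) = (224363 + 4*I*sqrt(21263))*471909 = 105878918967 + 1887636*I*sqrt(21263)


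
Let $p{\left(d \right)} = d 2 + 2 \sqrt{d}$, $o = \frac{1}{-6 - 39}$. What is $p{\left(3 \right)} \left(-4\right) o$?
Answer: $\frac{8}{15} + \frac{8 \sqrt{3}}{45} \approx 0.84125$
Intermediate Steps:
$o = - \frac{1}{45}$ ($o = \frac{1}{-45} = - \frac{1}{45} \approx -0.022222$)
$p{\left(d \right)} = 2 d + 2 \sqrt{d}$
$p{\left(3 \right)} \left(-4\right) o = \left(2 \cdot 3 + 2 \sqrt{3}\right) \left(-4\right) \left(- \frac{1}{45}\right) = \left(6 + 2 \sqrt{3}\right) \left(-4\right) \left(- \frac{1}{45}\right) = \left(-24 - 8 \sqrt{3}\right) \left(- \frac{1}{45}\right) = \frac{8}{15} + \frac{8 \sqrt{3}}{45}$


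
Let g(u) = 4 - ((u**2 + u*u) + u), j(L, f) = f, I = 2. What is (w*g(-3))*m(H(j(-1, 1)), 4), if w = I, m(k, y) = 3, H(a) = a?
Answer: -66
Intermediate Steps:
w = 2
g(u) = 4 - u - 2*u**2 (g(u) = 4 - ((u**2 + u**2) + u) = 4 - (2*u**2 + u) = 4 - (u + 2*u**2) = 4 + (-u - 2*u**2) = 4 - u - 2*u**2)
(w*g(-3))*m(H(j(-1, 1)), 4) = (2*(4 - 1*(-3) - 2*(-3)**2))*3 = (2*(4 + 3 - 2*9))*3 = (2*(4 + 3 - 18))*3 = (2*(-11))*3 = -22*3 = -66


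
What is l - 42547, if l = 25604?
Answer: -16943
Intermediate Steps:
l - 42547 = 25604 - 42547 = -16943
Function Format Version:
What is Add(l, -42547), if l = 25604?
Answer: -16943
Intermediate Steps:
Add(l, -42547) = Add(25604, -42547) = -16943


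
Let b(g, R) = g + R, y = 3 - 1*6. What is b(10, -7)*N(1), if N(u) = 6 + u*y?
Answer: 9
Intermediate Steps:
y = -3 (y = 3 - 6 = -3)
b(g, R) = R + g
N(u) = 6 - 3*u (N(u) = 6 + u*(-3) = 6 - 3*u)
b(10, -7)*N(1) = (-7 + 10)*(6 - 3*1) = 3*(6 - 3) = 3*3 = 9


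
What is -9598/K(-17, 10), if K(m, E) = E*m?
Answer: 4799/85 ≈ 56.459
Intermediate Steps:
-9598/K(-17, 10) = -9598/(10*(-17)) = -9598/(-170) = -9598*(-1/170) = 4799/85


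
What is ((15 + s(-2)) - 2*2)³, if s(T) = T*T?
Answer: 3375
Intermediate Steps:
s(T) = T²
((15 + s(-2)) - 2*2)³ = ((15 + (-2)²) - 2*2)³ = ((15 + 4) - 4)³ = (19 - 4)³ = 15³ = 3375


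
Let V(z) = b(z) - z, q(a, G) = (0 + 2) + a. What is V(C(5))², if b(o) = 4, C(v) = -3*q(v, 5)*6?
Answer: 16900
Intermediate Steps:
q(a, G) = 2 + a
C(v) = -36 - 18*v (C(v) = -3*(2 + v)*6 = (-6 - 3*v)*6 = -36 - 18*v)
V(z) = 4 - z
V(C(5))² = (4 - (-36 - 18*5))² = (4 - (-36 - 90))² = (4 - 1*(-126))² = (4 + 126)² = 130² = 16900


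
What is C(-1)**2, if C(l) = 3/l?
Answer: 9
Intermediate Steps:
C(-1)**2 = (3/(-1))**2 = (3*(-1))**2 = (-3)**2 = 9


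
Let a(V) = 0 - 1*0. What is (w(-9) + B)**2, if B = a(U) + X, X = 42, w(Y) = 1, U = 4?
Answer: 1849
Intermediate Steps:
a(V) = 0 (a(V) = 0 + 0 = 0)
B = 42 (B = 0 + 42 = 42)
(w(-9) + B)**2 = (1 + 42)**2 = 43**2 = 1849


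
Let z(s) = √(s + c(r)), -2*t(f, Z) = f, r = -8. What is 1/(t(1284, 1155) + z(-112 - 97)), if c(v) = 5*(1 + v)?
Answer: -321/206204 - I*√61/206204 ≈ -0.0015567 - 3.7876e-5*I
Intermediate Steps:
t(f, Z) = -f/2
c(v) = 5 + 5*v
z(s) = √(-35 + s) (z(s) = √(s + (5 + 5*(-8))) = √(s + (5 - 40)) = √(s - 35) = √(-35 + s))
1/(t(1284, 1155) + z(-112 - 97)) = 1/(-½*1284 + √(-35 + (-112 - 97))) = 1/(-642 + √(-35 - 209)) = 1/(-642 + √(-244)) = 1/(-642 + 2*I*√61)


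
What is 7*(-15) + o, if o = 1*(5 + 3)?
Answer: -97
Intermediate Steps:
o = 8 (o = 1*8 = 8)
7*(-15) + o = 7*(-15) + 8 = -105 + 8 = -97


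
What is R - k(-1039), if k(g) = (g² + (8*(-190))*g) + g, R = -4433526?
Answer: -7091288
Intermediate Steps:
k(g) = g² - 1519*g (k(g) = (g² - 1520*g) + g = g² - 1519*g)
R - k(-1039) = -4433526 - (-1039)*(-1519 - 1039) = -4433526 - (-1039)*(-2558) = -4433526 - 1*2657762 = -4433526 - 2657762 = -7091288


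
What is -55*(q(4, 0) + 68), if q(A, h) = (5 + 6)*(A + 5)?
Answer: -9185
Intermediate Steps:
q(A, h) = 55 + 11*A (q(A, h) = 11*(5 + A) = 55 + 11*A)
-55*(q(4, 0) + 68) = -55*((55 + 11*4) + 68) = -55*((55 + 44) + 68) = -55*(99 + 68) = -55*167 = -9185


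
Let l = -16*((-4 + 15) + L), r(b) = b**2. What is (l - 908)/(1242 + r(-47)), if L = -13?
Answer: -876/3451 ≈ -0.25384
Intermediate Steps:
l = 32 (l = -16*((-4 + 15) - 13) = -16*(11 - 13) = -16*(-2) = 32)
(l - 908)/(1242 + r(-47)) = (32 - 908)/(1242 + (-47)**2) = -876/(1242 + 2209) = -876/3451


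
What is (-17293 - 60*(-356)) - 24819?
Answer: -20752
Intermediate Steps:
(-17293 - 60*(-356)) - 24819 = (-17293 + 21360) - 24819 = 4067 - 24819 = -20752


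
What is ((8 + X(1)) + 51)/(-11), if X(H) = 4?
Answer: -63/11 ≈ -5.7273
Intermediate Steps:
((8 + X(1)) + 51)/(-11) = ((8 + 4) + 51)/(-11) = (12 + 51)*(-1/11) = 63*(-1/11) = -63/11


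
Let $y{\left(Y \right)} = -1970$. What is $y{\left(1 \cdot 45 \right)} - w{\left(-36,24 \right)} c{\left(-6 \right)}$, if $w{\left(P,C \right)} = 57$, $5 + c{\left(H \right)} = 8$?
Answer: $-2141$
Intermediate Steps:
$c{\left(H \right)} = 3$ ($c{\left(H \right)} = -5 + 8 = 3$)
$y{\left(1 \cdot 45 \right)} - w{\left(-36,24 \right)} c{\left(-6 \right)} = -1970 - 57 \cdot 3 = -1970 - 171 = -2141$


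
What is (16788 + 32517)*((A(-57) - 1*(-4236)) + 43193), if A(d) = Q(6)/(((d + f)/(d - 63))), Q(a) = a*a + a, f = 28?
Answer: 68064615705/29 ≈ 2.3471e+9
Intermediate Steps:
Q(a) = a + a² (Q(a) = a² + a = a + a²)
A(d) = 42*(-63 + d)/(28 + d) (A(d) = (6*(1 + 6))/(((d + 28)/(d - 63))) = (6*7)/(((28 + d)/(-63 + d))) = 42/(((28 + d)/(-63 + d))) = 42*((-63 + d)/(28 + d)) = 42*(-63 + d)/(28 + d))
(16788 + 32517)*((A(-57) - 1*(-4236)) + 43193) = (16788 + 32517)*((42*(-63 - 57)/(28 - 57) - 1*(-4236)) + 43193) = 49305*((42*(-120)/(-29) + 4236) + 43193) = 49305*((42*(-1/29)*(-120) + 4236) + 43193) = 49305*((5040/29 + 4236) + 43193) = 49305*(127884/29 + 43193) = 49305*(1380481/29) = 68064615705/29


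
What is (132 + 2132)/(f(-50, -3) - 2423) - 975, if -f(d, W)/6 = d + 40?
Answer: -2306189/2363 ≈ -975.96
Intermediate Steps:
f(d, W) = -240 - 6*d (f(d, W) = -6*(d + 40) = -6*(40 + d) = -240 - 6*d)
(132 + 2132)/(f(-50, -3) - 2423) - 975 = (132 + 2132)/((-240 - 6*(-50)) - 2423) - 975 = 2264/((-240 + 300) - 2423) - 975 = 2264/(60 - 2423) - 975 = 2264/(-2363) - 975 = 2264*(-1/2363) - 975 = -2264/2363 - 975 = -2306189/2363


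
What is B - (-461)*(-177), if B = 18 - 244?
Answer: -81823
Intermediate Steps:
B = -226
B - (-461)*(-177) = -226 - (-461)*(-177) = -226 - 461*177 = -226 - 81597 = -81823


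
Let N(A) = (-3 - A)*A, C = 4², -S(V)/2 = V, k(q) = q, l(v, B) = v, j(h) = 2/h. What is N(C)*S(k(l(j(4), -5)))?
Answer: 304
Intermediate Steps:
S(V) = -2*V
C = 16
N(A) = A*(-3 - A)
N(C)*S(k(l(j(4), -5))) = (-1*16*(3 + 16))*(-4/4) = (-1*16*19)*(-4/4) = -(-608)/2 = -304*(-1) = 304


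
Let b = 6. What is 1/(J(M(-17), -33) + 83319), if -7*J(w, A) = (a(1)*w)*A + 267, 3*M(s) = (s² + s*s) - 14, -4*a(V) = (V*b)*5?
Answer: 7/536436 ≈ 1.3049e-5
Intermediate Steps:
a(V) = -15*V/2 (a(V) = -V*6*5/4 = -6*V*5/4 = -15*V/2)
M(s) = -14/3 + 2*s²/3 (M(s) = ((s² + s*s) - 14)/3 = ((s² + s²) - 14)/3 = (2*s² - 14)/3 = (-14 + 2*s²)/3 = -14/3 + 2*s²/3)
J(w, A) = -267/7 + 15*A*w/14 (J(w, A) = -(((-15/2*1)*w)*A + 267)/7 = -((-15*w/2)*A + 267)/7 = -(-15*A*w/2 + 267)/7 = -(267 - 15*A*w/2)/7 = -267/7 + 15*A*w/14)
1/(J(M(-17), -33) + 83319) = 1/((-267/7 + (15/14)*(-33)*(-14/3 + (⅔)*(-17)²)) + 83319) = 1/((-267/7 + (15/14)*(-33)*(-14/3 + (⅔)*289)) + 83319) = 1/((-267/7 + (15/14)*(-33)*(-14/3 + 578/3)) + 83319) = 1/((-267/7 + (15/14)*(-33)*188) + 83319) = 1/((-267/7 - 46530/7) + 83319) = 1/(-46797/7 + 83319) = 1/(536436/7) = 7/536436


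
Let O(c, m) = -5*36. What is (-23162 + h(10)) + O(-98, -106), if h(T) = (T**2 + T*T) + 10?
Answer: -23132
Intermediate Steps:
h(T) = 10 + 2*T**2 (h(T) = (T**2 + T**2) + 10 = 2*T**2 + 10 = 10 + 2*T**2)
O(c, m) = -180
(-23162 + h(10)) + O(-98, -106) = (-23162 + (10 + 2*10**2)) - 180 = (-23162 + (10 + 2*100)) - 180 = (-23162 + (10 + 200)) - 180 = (-23162 + 210) - 180 = -22952 - 180 = -23132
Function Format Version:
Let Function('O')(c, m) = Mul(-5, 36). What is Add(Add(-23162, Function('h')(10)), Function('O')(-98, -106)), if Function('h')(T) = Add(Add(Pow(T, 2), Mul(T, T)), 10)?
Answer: -23132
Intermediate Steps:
Function('h')(T) = Add(10, Mul(2, Pow(T, 2))) (Function('h')(T) = Add(Add(Pow(T, 2), Pow(T, 2)), 10) = Add(Mul(2, Pow(T, 2)), 10) = Add(10, Mul(2, Pow(T, 2))))
Function('O')(c, m) = -180
Add(Add(-23162, Function('h')(10)), Function('O')(-98, -106)) = Add(Add(-23162, Add(10, Mul(2, Pow(10, 2)))), -180) = Add(Add(-23162, Add(10, Mul(2, 100))), -180) = Add(Add(-23162, Add(10, 200)), -180) = Add(Add(-23162, 210), -180) = Add(-22952, -180) = -23132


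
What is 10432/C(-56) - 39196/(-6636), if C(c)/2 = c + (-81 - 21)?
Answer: -44969/1659 ≈ -27.106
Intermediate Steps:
C(c) = -204 + 2*c (C(c) = 2*(c + (-81 - 21)) = 2*(c - 102) = 2*(-102 + c) = -204 + 2*c)
10432/C(-56) - 39196/(-6636) = 10432/(-204 + 2*(-56)) - 39196/(-6636) = 10432/(-204 - 112) - 39196*(-1/6636) = 10432/(-316) + 9799/1659 = 10432*(-1/316) + 9799/1659 = -2608/79 + 9799/1659 = -44969/1659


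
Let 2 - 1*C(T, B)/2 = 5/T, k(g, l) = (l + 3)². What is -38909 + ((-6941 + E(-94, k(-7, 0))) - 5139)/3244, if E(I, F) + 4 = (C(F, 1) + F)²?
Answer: -10224851831/262764 ≈ -38913.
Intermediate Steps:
k(g, l) = (3 + l)²
C(T, B) = 4 - 10/T
E(I, F) = -4 + (4 + F - 10/F)² (E(I, F) = -4 + ((4 - 10/F) + F)² = -4 + (4 + F - 10/F)²)
-38909 + ((-6941 + E(-94, k(-7, 0))) - 5139)/3244 = -38909 + ((-6941 + (-4 + (-10 + ((3 + 0)²)² + 4*(3 + 0)²)²/((3 + 0)²)²)) - 5139)/3244 = -38909 + ((-6941 + (-4 + (-10 + (3²)² + 4*3²)²/(3²)²)) - 5139)*(1/3244) = -38909 + ((-6941 + (-4 + (-10 + 9² + 4*9)²/9²)) - 5139)*(1/3244) = -38909 + ((-6941 + (-4 + (-10 + 81 + 36)²/81)) - 5139)*(1/3244) = -38909 + ((-6941 + (-4 + (1/81)*107²)) - 5139)*(1/3244) = -38909 + ((-6941 + (-4 + (1/81)*11449)) - 5139)*(1/3244) = -38909 + ((-6941 + (-4 + 11449/81)) - 5139)*(1/3244) = -38909 + ((-6941 + 11125/81) - 5139)*(1/3244) = -38909 + (-551096/81 - 5139)*(1/3244) = -38909 - 967355/81*1/3244 = -38909 - 967355/262764 = -10224851831/262764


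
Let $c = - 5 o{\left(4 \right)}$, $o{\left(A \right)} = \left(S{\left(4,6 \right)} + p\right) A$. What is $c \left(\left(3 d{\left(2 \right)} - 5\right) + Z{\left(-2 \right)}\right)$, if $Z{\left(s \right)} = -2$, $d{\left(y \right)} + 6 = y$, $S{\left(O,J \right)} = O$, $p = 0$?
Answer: $1520$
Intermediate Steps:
$d{\left(y \right)} = -6 + y$
$o{\left(A \right)} = 4 A$ ($o{\left(A \right)} = \left(4 + 0\right) A = 4 A$)
$c = -80$ ($c = - 5 \cdot 4 \cdot 4 = \left(-5\right) 16 = -80$)
$c \left(\left(3 d{\left(2 \right)} - 5\right) + Z{\left(-2 \right)}\right) = - 80 \left(\left(3 \left(-6 + 2\right) - 5\right) - 2\right) = - 80 \left(\left(3 \left(-4\right) - 5\right) - 2\right) = - 80 \left(\left(-12 - 5\right) - 2\right) = - 80 \left(-17 - 2\right) = \left(-80\right) \left(-19\right) = 1520$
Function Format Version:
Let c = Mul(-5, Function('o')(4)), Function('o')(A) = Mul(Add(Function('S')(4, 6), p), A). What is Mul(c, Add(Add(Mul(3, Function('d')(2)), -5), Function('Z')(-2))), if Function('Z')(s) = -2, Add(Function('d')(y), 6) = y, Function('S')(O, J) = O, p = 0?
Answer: 1520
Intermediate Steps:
Function('d')(y) = Add(-6, y)
Function('o')(A) = Mul(4, A) (Function('o')(A) = Mul(Add(4, 0), A) = Mul(4, A))
c = -80 (c = Mul(-5, Mul(4, 4)) = Mul(-5, 16) = -80)
Mul(c, Add(Add(Mul(3, Function('d')(2)), -5), Function('Z')(-2))) = Mul(-80, Add(Add(Mul(3, Add(-6, 2)), -5), -2)) = Mul(-80, Add(Add(Mul(3, -4), -5), -2)) = Mul(-80, Add(Add(-12, -5), -2)) = Mul(-80, Add(-17, -2)) = Mul(-80, -19) = 1520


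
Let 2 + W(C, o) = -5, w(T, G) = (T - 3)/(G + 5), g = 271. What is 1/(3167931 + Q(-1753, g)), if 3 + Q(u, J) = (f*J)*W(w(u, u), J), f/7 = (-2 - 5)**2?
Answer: 1/2517257 ≈ 3.9726e-7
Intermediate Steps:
w(T, G) = (-3 + T)/(5 + G)
W(C, o) = -7 (W(C, o) = -2 - 5 = -7)
f = 343 (f = 7*(-2 - 5)**2 = 7*(-7)**2 = 7*49 = 343)
Q(u, J) = -3 - 2401*J (Q(u, J) = -3 + (343*J)*(-7) = -3 - 2401*J)
1/(3167931 + Q(-1753, g)) = 1/(3167931 + (-3 - 2401*271)) = 1/(3167931 + (-3 - 650671)) = 1/(3167931 - 650674) = 1/2517257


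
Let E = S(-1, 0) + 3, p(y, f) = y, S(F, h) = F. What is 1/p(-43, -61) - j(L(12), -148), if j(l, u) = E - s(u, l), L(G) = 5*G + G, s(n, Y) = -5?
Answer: -302/43 ≈ -7.0233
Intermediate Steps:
L(G) = 6*G
E = 2 (E = -1 + 3 = 2)
j(l, u) = 7 (j(l, u) = 2 - 1*(-5) = 2 + 5 = 7)
1/p(-43, -61) - j(L(12), -148) = 1/(-43) - 1*7 = -1/43 - 7 = -302/43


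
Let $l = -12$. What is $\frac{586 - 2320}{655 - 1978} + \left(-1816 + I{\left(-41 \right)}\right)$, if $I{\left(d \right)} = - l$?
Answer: $- \frac{794986}{441} \approx -1802.7$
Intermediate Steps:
$I{\left(d \right)} = 12$ ($I{\left(d \right)} = \left(-1\right) \left(-12\right) = 12$)
$\frac{586 - 2320}{655 - 1978} + \left(-1816 + I{\left(-41 \right)}\right) = \frac{586 - 2320}{655 - 1978} + \left(-1816 + 12\right) = - \frac{1734}{-1323} - 1804 = \left(-1734\right) \left(- \frac{1}{1323}\right) - 1804 = \frac{578}{441} - 1804 = - \frac{794986}{441}$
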